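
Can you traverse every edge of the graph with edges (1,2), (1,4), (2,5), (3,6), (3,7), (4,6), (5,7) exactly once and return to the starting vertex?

Step 1: Find the degree of each vertex:
  deg(1) = 2
  deg(2) = 2
  deg(3) = 2
  deg(4) = 2
  deg(5) = 2
  deg(6) = 2
  deg(7) = 2

Step 2: Count vertices with odd degree:
  All vertices have even degree (0 odd-degree vertices)

Step 3: Apply Euler's theorem:
  - Eulerian circuit exists iff graph is connected and all vertices have even degree
  - Eulerian path exists iff graph is connected and has 0 or 2 odd-degree vertices

Graph is connected with 0 odd-degree vertices.
Both Eulerian circuit and Eulerian path exist.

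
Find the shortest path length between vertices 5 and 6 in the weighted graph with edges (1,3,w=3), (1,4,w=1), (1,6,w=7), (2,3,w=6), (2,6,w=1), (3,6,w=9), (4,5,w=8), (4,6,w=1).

Step 1: Build adjacency list with weights:
  1: 3(w=3), 4(w=1), 6(w=7)
  2: 3(w=6), 6(w=1)
  3: 1(w=3), 2(w=6), 6(w=9)
  4: 1(w=1), 5(w=8), 6(w=1)
  5: 4(w=8)
  6: 1(w=7), 2(w=1), 3(w=9), 4(w=1)

Step 2: Apply Dijkstra's algorithm from vertex 5:
  Visit vertex 5 (distance=0)
    Update dist[4] = 8
  Visit vertex 4 (distance=8)
    Update dist[1] = 9
    Update dist[6] = 9
  Visit vertex 1 (distance=9)
    Update dist[3] = 12
  Visit vertex 6 (distance=9)
    Update dist[2] = 10

Step 3: Shortest path: 5 -> 4 -> 6
Total weight: 8 + 1 = 9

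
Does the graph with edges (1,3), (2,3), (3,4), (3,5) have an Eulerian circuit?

Step 1: Find the degree of each vertex:
  deg(1) = 1
  deg(2) = 1
  deg(3) = 4
  deg(4) = 1
  deg(5) = 1

Step 2: Count vertices with odd degree:
  Odd-degree vertices: 1, 2, 4, 5 (4 total)

Step 3: Apply Euler's theorem:
  - Eulerian circuit exists iff graph is connected and all vertices have even degree
  - Eulerian path exists iff graph is connected and has 0 or 2 odd-degree vertices

Graph has 4 odd-degree vertices (need 0 or 2).
Neither Eulerian path nor Eulerian circuit exists.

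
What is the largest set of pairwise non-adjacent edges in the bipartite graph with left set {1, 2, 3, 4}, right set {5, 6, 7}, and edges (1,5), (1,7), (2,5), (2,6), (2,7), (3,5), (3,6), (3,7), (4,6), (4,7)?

Step 1: List the neighbors of each left vertex:
  1: 5, 7
  2: 5, 6, 7
  3: 5, 6, 7
  4: 6, 7

Step 2: Greedily match left vertices, then look for augmenting paths:
  Match 1 -- 5
  Match 2 -- 6
  Match 3 -- 7
  No augmenting path remains.

Step 3: Verify this is maximum:
  Matching size 3 = min(|L|, |R|) = min(4, 3), which is an upper bound, so this matching is maximum.

Maximum matching: {(1,5), (2,6), (3,7)}
Size: 3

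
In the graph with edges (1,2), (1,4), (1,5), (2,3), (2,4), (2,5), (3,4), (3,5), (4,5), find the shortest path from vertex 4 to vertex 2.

Step 1: Build adjacency list:
  1: 2, 4, 5
  2: 1, 3, 4, 5
  3: 2, 4, 5
  4: 1, 2, 3, 5
  5: 1, 2, 3, 4

Step 2: BFS from vertex 4 to find shortest path to 2:
  vertex 1 reached at distance 1
  vertex 2 reached at distance 1

Step 3: Shortest path: 4 -> 2
Path length: 1 edge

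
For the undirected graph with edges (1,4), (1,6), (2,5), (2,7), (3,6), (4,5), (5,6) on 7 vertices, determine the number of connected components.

Step 1: Build adjacency list from edges:
  1: 4, 6
  2: 5, 7
  3: 6
  4: 1, 5
  5: 2, 4, 6
  6: 1, 3, 5
  7: 2

Step 2: Run BFS/DFS from vertex 1:
  Visited: {1, 4, 6, 5, 3, 2, 7}
  Reached 7 of 7 vertices

Step 3: All 7 vertices reached from vertex 1, so the graph is connected.
Number of connected components: 1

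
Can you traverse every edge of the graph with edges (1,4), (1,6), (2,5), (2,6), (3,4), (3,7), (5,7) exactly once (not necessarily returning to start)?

Step 1: Find the degree of each vertex:
  deg(1) = 2
  deg(2) = 2
  deg(3) = 2
  deg(4) = 2
  deg(5) = 2
  deg(6) = 2
  deg(7) = 2

Step 2: Count vertices with odd degree:
  All vertices have even degree (0 odd-degree vertices)

Step 3: Apply Euler's theorem:
  - Eulerian circuit exists iff graph is connected and all vertices have even degree
  - Eulerian path exists iff graph is connected and has 0 or 2 odd-degree vertices

Graph is connected with 0 odd-degree vertices.
Both Eulerian circuit and Eulerian path exist.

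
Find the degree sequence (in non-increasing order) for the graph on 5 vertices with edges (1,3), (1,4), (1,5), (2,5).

Step 1: Count edges incident to each vertex:
  deg(1) = 3 (neighbors: 3, 4, 5)
  deg(2) = 1 (neighbors: 5)
  deg(3) = 1 (neighbors: 1)
  deg(4) = 1 (neighbors: 1)
  deg(5) = 2 (neighbors: 1, 2)

Step 2: Sort degrees in non-increasing order:
  Degrees: [3, 1, 1, 1, 2] -> sorted: [3, 2, 1, 1, 1]

Degree sequence: [3, 2, 1, 1, 1]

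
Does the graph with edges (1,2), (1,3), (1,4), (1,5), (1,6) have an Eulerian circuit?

Step 1: Find the degree of each vertex:
  deg(1) = 5
  deg(2) = 1
  deg(3) = 1
  deg(4) = 1
  deg(5) = 1
  deg(6) = 1

Step 2: Count vertices with odd degree:
  Odd-degree vertices: 1, 2, 3, 4, 5, 6 (6 total)

Step 3: Apply Euler's theorem:
  - Eulerian circuit exists iff graph is connected and all vertices have even degree
  - Eulerian path exists iff graph is connected and has 0 or 2 odd-degree vertices

Graph has 6 odd-degree vertices (need 0 or 2).
Neither Eulerian path nor Eulerian circuit exists.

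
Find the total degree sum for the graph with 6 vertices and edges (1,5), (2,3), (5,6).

Step 1: Count edges incident to each vertex:
  deg(1) = 1 (neighbors: 5)
  deg(2) = 1 (neighbors: 3)
  deg(3) = 1 (neighbors: 2)
  deg(4) = 0 (neighbors: none)
  deg(5) = 2 (neighbors: 1, 6)
  deg(6) = 1 (neighbors: 5)

Step 2: Sum all degrees:
  1 + 1 + 1 + 0 + 2 + 1 = 6

Verification: sum of degrees = 2 * |E| = 2 * 3 = 6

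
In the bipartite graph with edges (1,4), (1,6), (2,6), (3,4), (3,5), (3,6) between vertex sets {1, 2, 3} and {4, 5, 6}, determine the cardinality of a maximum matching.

Step 1: List the neighbors of each left vertex:
  1: 4, 6
  2: 6
  3: 4, 5, 6

Step 2: Greedily match left vertices, then look for augmenting paths:
  Match 1 -- 4
  Match 2 -- 6
  Match 3 -- 5
  No augmenting path remains.

Step 3: Verify this is maximum:
  Matching size 3 = min(|L|, |R|) = min(3, 3), which is an upper bound, so this matching is maximum.

Maximum matching: {(1,4), (2,6), (3,5)}
Size: 3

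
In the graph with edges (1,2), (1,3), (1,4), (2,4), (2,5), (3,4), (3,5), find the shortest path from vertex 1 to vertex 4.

Step 1: Build adjacency list:
  1: 2, 3, 4
  2: 1, 4, 5
  3: 1, 4, 5
  4: 1, 2, 3
  5: 2, 3

Step 2: BFS from vertex 1 to find shortest path to 4:
  vertex 2 reached at distance 1
  vertex 3 reached at distance 1
  vertex 4 reached at distance 1

Step 3: Shortest path: 1 -> 4
Path length: 1 edge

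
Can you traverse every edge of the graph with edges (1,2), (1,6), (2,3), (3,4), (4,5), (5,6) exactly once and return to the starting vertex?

Step 1: Find the degree of each vertex:
  deg(1) = 2
  deg(2) = 2
  deg(3) = 2
  deg(4) = 2
  deg(5) = 2
  deg(6) = 2

Step 2: Count vertices with odd degree:
  All vertices have even degree (0 odd-degree vertices)

Step 3: Apply Euler's theorem:
  - Eulerian circuit exists iff graph is connected and all vertices have even degree
  - Eulerian path exists iff graph is connected and has 0 or 2 odd-degree vertices

Graph is connected with 0 odd-degree vertices.
Both Eulerian circuit and Eulerian path exist.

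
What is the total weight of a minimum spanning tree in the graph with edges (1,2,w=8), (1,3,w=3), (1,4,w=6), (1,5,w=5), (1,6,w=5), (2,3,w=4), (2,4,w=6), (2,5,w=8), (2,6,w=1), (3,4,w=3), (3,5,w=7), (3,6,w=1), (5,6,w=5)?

Apply Kruskal's algorithm (sort edges by weight, add if no cycle):

Sorted edges by weight:
  (2,6) w=1
  (3,6) w=1
  (1,3) w=3
  (3,4) w=3
  (2,3) w=4
  (1,6) w=5
  (1,5) w=5
  (5,6) w=5
  (1,4) w=6
  (2,4) w=6
  (3,5) w=7
  (1,2) w=8
  (2,5) w=8

Add edge (2,6) w=1 -- no cycle. Running total: 1
Add edge (3,6) w=1 -- no cycle. Running total: 2
Add edge (1,3) w=3 -- no cycle. Running total: 5
Add edge (3,4) w=3 -- no cycle. Running total: 8
Skip edge (2,3) w=4 -- would create cycle
Skip edge (1,6) w=5 -- would create cycle
Add edge (1,5) w=5 -- no cycle. Running total: 13

MST edges: (2,6,w=1), (3,6,w=1), (1,3,w=3), (3,4,w=3), (1,5,w=5)
Total MST weight: 1 + 1 + 3 + 3 + 5 = 13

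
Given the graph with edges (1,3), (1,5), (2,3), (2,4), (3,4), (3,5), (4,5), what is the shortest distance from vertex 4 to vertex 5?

Step 1: Build adjacency list:
  1: 3, 5
  2: 3, 4
  3: 1, 2, 4, 5
  4: 2, 3, 5
  5: 1, 3, 4

Step 2: BFS from vertex 4 to find shortest path to 5:
  vertex 2 reached at distance 1
  vertex 3 reached at distance 1
  vertex 5 reached at distance 1

Step 3: Shortest path: 4 -> 5
Path length: 1 edge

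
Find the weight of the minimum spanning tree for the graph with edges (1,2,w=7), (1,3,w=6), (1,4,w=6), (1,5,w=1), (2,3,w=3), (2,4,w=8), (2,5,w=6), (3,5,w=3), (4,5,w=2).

Apply Kruskal's algorithm (sort edges by weight, add if no cycle):

Sorted edges by weight:
  (1,5) w=1
  (4,5) w=2
  (2,3) w=3
  (3,5) w=3
  (1,3) w=6
  (1,4) w=6
  (2,5) w=6
  (1,2) w=7
  (2,4) w=8

Add edge (1,5) w=1 -- no cycle. Running total: 1
Add edge (4,5) w=2 -- no cycle. Running total: 3
Add edge (2,3) w=3 -- no cycle. Running total: 6
Add edge (3,5) w=3 -- no cycle. Running total: 9

MST edges: (1,5,w=1), (4,5,w=2), (2,3,w=3), (3,5,w=3)
Total MST weight: 1 + 2 + 3 + 3 = 9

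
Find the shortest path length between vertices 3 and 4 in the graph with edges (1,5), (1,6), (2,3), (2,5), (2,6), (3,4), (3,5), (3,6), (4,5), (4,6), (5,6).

Step 1: Build adjacency list:
  1: 5, 6
  2: 3, 5, 6
  3: 2, 4, 5, 6
  4: 3, 5, 6
  5: 1, 2, 3, 4, 6
  6: 1, 2, 3, 4, 5

Step 2: BFS from vertex 3 to find shortest path to 4:
  vertex 2 reached at distance 1
  vertex 4 reached at distance 1

Step 3: Shortest path: 3 -> 4
Path length: 1 edge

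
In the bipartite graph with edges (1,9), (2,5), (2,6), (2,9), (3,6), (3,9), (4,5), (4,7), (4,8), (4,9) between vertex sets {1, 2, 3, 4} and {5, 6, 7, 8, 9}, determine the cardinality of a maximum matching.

Step 1: List the neighbors of each left vertex:
  1: 9
  2: 5, 6, 9
  3: 6, 9
  4: 5, 7, 8, 9

Step 2: Greedily match left vertices, then look for augmenting paths:
  Match 1 -- 9
  Match 2 -- 5
  Match 3 -- 6
  Match 4 -- 7
  No augmenting path remains.

Step 3: Verify this is maximum:
  Matching size 4 = min(|L|, |R|) = min(4, 5), which is an upper bound, so this matching is maximum.

Maximum matching: {(1,9), (2,5), (3,6), (4,7)}
Size: 4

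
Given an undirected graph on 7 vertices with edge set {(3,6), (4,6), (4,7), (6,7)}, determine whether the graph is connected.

Step 1: Build adjacency list from edges:
  1: (none)
  2: (none)
  3: 6
  4: 6, 7
  5: (none)
  6: 3, 4, 7
  7: 4, 6

Step 2: Run BFS/DFS from vertex 1:
  Visited: {1}
  Reached 1 of 7 vertices

Step 3: Only 1 of 7 vertices reached. Graph is disconnected.
Connected components: {1}, {2}, {3, 4, 6, 7}, {5}
Answer: No, the graph is not connected (4 components).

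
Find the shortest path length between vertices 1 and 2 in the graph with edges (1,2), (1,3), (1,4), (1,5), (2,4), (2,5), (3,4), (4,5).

Step 1: Build adjacency list:
  1: 2, 3, 4, 5
  2: 1, 4, 5
  3: 1, 4
  4: 1, 2, 3, 5
  5: 1, 2, 4

Step 2: BFS from vertex 1 to find shortest path to 2:
  vertex 2 reached at distance 1

Step 3: Shortest path: 1 -> 2
Path length: 1 edge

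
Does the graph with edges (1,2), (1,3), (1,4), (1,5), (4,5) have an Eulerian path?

Step 1: Find the degree of each vertex:
  deg(1) = 4
  deg(2) = 1
  deg(3) = 1
  deg(4) = 2
  deg(5) = 2

Step 2: Count vertices with odd degree:
  Odd-degree vertices: 2, 3 (2 total)

Step 3: Apply Euler's theorem:
  - Eulerian circuit exists iff graph is connected and all vertices have even degree
  - Eulerian path exists iff graph is connected and has 0 or 2 odd-degree vertices

Graph is connected with exactly 2 odd-degree vertices (2, 3).
Eulerian path exists (starting and ending at the odd-degree vertices), but no Eulerian circuit.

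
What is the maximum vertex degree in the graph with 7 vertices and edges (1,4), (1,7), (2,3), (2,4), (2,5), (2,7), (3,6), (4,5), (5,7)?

Step 1: Count edges incident to each vertex:
  deg(1) = 2 (neighbors: 4, 7)
  deg(2) = 4 (neighbors: 3, 4, 5, 7)
  deg(3) = 2 (neighbors: 2, 6)
  deg(4) = 3 (neighbors: 1, 2, 5)
  deg(5) = 3 (neighbors: 2, 4, 7)
  deg(6) = 1 (neighbors: 3)
  deg(7) = 3 (neighbors: 1, 2, 5)

Step 2: Find maximum:
  max(2, 4, 2, 3, 3, 1, 3) = 4 (vertex 2)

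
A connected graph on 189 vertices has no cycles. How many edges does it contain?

A tree on n vertices always has exactly n - 1 edges.
For n = 189: edges = 189 - 1 = 188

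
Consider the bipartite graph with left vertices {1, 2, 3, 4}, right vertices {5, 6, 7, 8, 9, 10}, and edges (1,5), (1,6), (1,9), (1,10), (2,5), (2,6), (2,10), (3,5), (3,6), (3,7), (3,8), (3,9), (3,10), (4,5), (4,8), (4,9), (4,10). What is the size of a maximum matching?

Step 1: List the neighbors of each left vertex:
  1: 5, 6, 9, 10
  2: 5, 6, 10
  3: 5, 6, 7, 8, 9, 10
  4: 5, 8, 9, 10

Step 2: Greedily match left vertices, then look for augmenting paths:
  Match 1 -- 5
  Match 2 -- 6
  Match 3 -- 7
  Match 4 -- 8
  No augmenting path remains.

Step 3: Verify this is maximum:
  Matching size 4 = min(|L|, |R|) = min(4, 6), which is an upper bound, so this matching is maximum.

Maximum matching: {(1,5), (2,6), (3,7), (4,8)}
Size: 4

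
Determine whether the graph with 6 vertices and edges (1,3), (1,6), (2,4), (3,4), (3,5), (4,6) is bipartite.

Step 1: Attempt 2-coloring using BFS:
  Start at vertex 1, assign color 0
  Color vertex 3 with color 1 (neighbor of 1)
  Color vertex 6 with color 1 (neighbor of 1)
  Color vertex 4 with color 0 (neighbor of 3)
  Color vertex 5 with color 0 (neighbor of 3)
  Color vertex 2 with color 1 (neighbor of 4)

Step 2: 2-coloring succeeded. No conflicts found.
  Set A (color 0): {1, 4, 5}
  Set B (color 1): {2, 3, 6}

The graph is bipartite with partition {1, 4, 5}, {2, 3, 6}.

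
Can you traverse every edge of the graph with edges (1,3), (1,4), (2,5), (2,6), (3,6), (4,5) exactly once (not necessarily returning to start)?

Step 1: Find the degree of each vertex:
  deg(1) = 2
  deg(2) = 2
  deg(3) = 2
  deg(4) = 2
  deg(5) = 2
  deg(6) = 2

Step 2: Count vertices with odd degree:
  All vertices have even degree (0 odd-degree vertices)

Step 3: Apply Euler's theorem:
  - Eulerian circuit exists iff graph is connected and all vertices have even degree
  - Eulerian path exists iff graph is connected and has 0 or 2 odd-degree vertices

Graph is connected with 0 odd-degree vertices.
Both Eulerian circuit and Eulerian path exist.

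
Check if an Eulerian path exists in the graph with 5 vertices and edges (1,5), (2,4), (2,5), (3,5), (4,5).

Step 1: Find the degree of each vertex:
  deg(1) = 1
  deg(2) = 2
  deg(3) = 1
  deg(4) = 2
  deg(5) = 4

Step 2: Count vertices with odd degree:
  Odd-degree vertices: 1, 3 (2 total)

Step 3: Apply Euler's theorem:
  - Eulerian circuit exists iff graph is connected and all vertices have even degree
  - Eulerian path exists iff graph is connected and has 0 or 2 odd-degree vertices

Graph is connected with exactly 2 odd-degree vertices (1, 3).
Eulerian path exists (starting and ending at the odd-degree vertices), but no Eulerian circuit.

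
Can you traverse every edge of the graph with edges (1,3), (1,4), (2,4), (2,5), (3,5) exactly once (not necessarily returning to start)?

Step 1: Find the degree of each vertex:
  deg(1) = 2
  deg(2) = 2
  deg(3) = 2
  deg(4) = 2
  deg(5) = 2

Step 2: Count vertices with odd degree:
  All vertices have even degree (0 odd-degree vertices)

Step 3: Apply Euler's theorem:
  - Eulerian circuit exists iff graph is connected and all vertices have even degree
  - Eulerian path exists iff graph is connected and has 0 or 2 odd-degree vertices

Graph is connected with 0 odd-degree vertices.
Both Eulerian circuit and Eulerian path exist.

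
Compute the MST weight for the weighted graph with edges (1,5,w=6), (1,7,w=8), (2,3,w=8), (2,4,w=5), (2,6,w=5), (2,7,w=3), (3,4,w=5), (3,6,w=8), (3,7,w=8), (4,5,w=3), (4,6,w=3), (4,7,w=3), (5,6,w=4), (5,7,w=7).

Apply Kruskal's algorithm (sort edges by weight, add if no cycle):

Sorted edges by weight:
  (2,7) w=3
  (4,5) w=3
  (4,6) w=3
  (4,7) w=3
  (5,6) w=4
  (2,4) w=5
  (2,6) w=5
  (3,4) w=5
  (1,5) w=6
  (5,7) w=7
  (1,7) w=8
  (2,3) w=8
  (3,6) w=8
  (3,7) w=8

Add edge (2,7) w=3 -- no cycle. Running total: 3
Add edge (4,5) w=3 -- no cycle. Running total: 6
Add edge (4,6) w=3 -- no cycle. Running total: 9
Add edge (4,7) w=3 -- no cycle. Running total: 12
Skip edge (5,6) w=4 -- would create cycle
Skip edge (2,4) w=5 -- would create cycle
Skip edge (2,6) w=5 -- would create cycle
Add edge (3,4) w=5 -- no cycle. Running total: 17
Add edge (1,5) w=6 -- no cycle. Running total: 23

MST edges: (2,7,w=3), (4,5,w=3), (4,6,w=3), (4,7,w=3), (3,4,w=5), (1,5,w=6)
Total MST weight: 3 + 3 + 3 + 3 + 5 + 6 = 23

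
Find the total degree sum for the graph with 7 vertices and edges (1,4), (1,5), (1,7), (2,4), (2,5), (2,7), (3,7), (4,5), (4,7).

Step 1: Count edges incident to each vertex:
  deg(1) = 3 (neighbors: 4, 5, 7)
  deg(2) = 3 (neighbors: 4, 5, 7)
  deg(3) = 1 (neighbors: 7)
  deg(4) = 4 (neighbors: 1, 2, 5, 7)
  deg(5) = 3 (neighbors: 1, 2, 4)
  deg(6) = 0 (neighbors: none)
  deg(7) = 4 (neighbors: 1, 2, 3, 4)

Step 2: Sum all degrees:
  3 + 3 + 1 + 4 + 3 + 0 + 4 = 18

Verification: sum of degrees = 2 * |E| = 2 * 9 = 18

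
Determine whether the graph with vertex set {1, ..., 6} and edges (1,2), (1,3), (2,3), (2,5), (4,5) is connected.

Step 1: Build adjacency list from edges:
  1: 2, 3
  2: 1, 3, 5
  3: 1, 2
  4: 5
  5: 2, 4
  6: (none)

Step 2: Run BFS/DFS from vertex 1:
  Visited: {1, 2, 3, 5, 4}
  Reached 5 of 6 vertices

Step 3: Only 5 of 6 vertices reached. Graph is disconnected.
Connected components: {1, 2, 3, 4, 5}, {6}
Answer: No, the graph is not connected (2 components).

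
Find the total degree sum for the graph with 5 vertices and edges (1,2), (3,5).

Step 1: Count edges incident to each vertex:
  deg(1) = 1 (neighbors: 2)
  deg(2) = 1 (neighbors: 1)
  deg(3) = 1 (neighbors: 5)
  deg(4) = 0 (neighbors: none)
  deg(5) = 1 (neighbors: 3)

Step 2: Sum all degrees:
  1 + 1 + 1 + 0 + 1 = 4

Verification: sum of degrees = 2 * |E| = 2 * 2 = 4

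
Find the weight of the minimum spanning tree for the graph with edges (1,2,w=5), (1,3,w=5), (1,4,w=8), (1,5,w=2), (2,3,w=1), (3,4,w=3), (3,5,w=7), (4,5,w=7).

Apply Kruskal's algorithm (sort edges by weight, add if no cycle):

Sorted edges by weight:
  (2,3) w=1
  (1,5) w=2
  (3,4) w=3
  (1,2) w=5
  (1,3) w=5
  (3,5) w=7
  (4,5) w=7
  (1,4) w=8

Add edge (2,3) w=1 -- no cycle. Running total: 1
Add edge (1,5) w=2 -- no cycle. Running total: 3
Add edge (3,4) w=3 -- no cycle. Running total: 6
Add edge (1,2) w=5 -- no cycle. Running total: 11

MST edges: (2,3,w=1), (1,5,w=2), (3,4,w=3), (1,2,w=5)
Total MST weight: 1 + 2 + 3 + 5 = 11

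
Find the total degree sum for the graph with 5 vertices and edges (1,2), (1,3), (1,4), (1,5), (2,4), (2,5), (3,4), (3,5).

Step 1: Count edges incident to each vertex:
  deg(1) = 4 (neighbors: 2, 3, 4, 5)
  deg(2) = 3 (neighbors: 1, 4, 5)
  deg(3) = 3 (neighbors: 1, 4, 5)
  deg(4) = 3 (neighbors: 1, 2, 3)
  deg(5) = 3 (neighbors: 1, 2, 3)

Step 2: Sum all degrees:
  4 + 3 + 3 + 3 + 3 = 16

Verification: sum of degrees = 2 * |E| = 2 * 8 = 16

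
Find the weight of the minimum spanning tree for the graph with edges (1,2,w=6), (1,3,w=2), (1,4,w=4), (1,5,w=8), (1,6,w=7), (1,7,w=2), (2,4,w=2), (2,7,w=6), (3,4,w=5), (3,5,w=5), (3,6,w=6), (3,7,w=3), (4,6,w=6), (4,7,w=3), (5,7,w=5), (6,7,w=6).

Apply Kruskal's algorithm (sort edges by weight, add if no cycle):

Sorted edges by weight:
  (1,3) w=2
  (1,7) w=2
  (2,4) w=2
  (3,7) w=3
  (4,7) w=3
  (1,4) w=4
  (3,5) w=5
  (3,4) w=5
  (5,7) w=5
  (1,2) w=6
  (2,7) w=6
  (3,6) w=6
  (4,6) w=6
  (6,7) w=6
  (1,6) w=7
  (1,5) w=8

Add edge (1,3) w=2 -- no cycle. Running total: 2
Add edge (1,7) w=2 -- no cycle. Running total: 4
Add edge (2,4) w=2 -- no cycle. Running total: 6
Skip edge (3,7) w=3 -- would create cycle
Add edge (4,7) w=3 -- no cycle. Running total: 9
Skip edge (1,4) w=4 -- would create cycle
Add edge (3,5) w=5 -- no cycle. Running total: 14
Skip edge (3,4) w=5 -- would create cycle
Skip edge (5,7) w=5 -- would create cycle
Skip edge (1,2) w=6 -- would create cycle
Skip edge (2,7) w=6 -- would create cycle
Add edge (3,6) w=6 -- no cycle. Running total: 20

MST edges: (1,3,w=2), (1,7,w=2), (2,4,w=2), (4,7,w=3), (3,5,w=5), (3,6,w=6)
Total MST weight: 2 + 2 + 2 + 3 + 5 + 6 = 20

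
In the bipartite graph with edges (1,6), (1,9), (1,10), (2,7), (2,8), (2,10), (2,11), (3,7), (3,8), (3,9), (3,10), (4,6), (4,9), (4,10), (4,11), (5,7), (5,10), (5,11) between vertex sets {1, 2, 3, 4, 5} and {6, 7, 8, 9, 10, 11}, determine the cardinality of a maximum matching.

Step 1: List the neighbors of each left vertex:
  1: 6, 9, 10
  2: 7, 8, 10, 11
  3: 7, 8, 9, 10
  4: 6, 9, 10, 11
  5: 7, 10, 11

Step 2: Greedily match left vertices, then look for augmenting paths:
  Match 1 -- 6
  Match 2 -- 7
  Match 3 -- 8
  Match 4 -- 9
  Match 5 -- 10
  No augmenting path remains.

Step 3: Verify this is maximum:
  Matching size 5 = min(|L|, |R|) = min(5, 6), which is an upper bound, so this matching is maximum.

Maximum matching: {(1,6), (2,7), (3,8), (4,9), (5,10)}
Size: 5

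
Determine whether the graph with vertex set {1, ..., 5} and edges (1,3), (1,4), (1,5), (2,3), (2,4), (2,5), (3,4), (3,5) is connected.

Step 1: Build adjacency list from edges:
  1: 3, 4, 5
  2: 3, 4, 5
  3: 1, 2, 4, 5
  4: 1, 2, 3
  5: 1, 2, 3

Step 2: Run BFS/DFS from vertex 1:
  Visited: {1, 3, 4, 5, 2}
  Reached 5 of 5 vertices

Step 3: All 5 vertices reached from vertex 1, so the graph is connected.
Answer: Yes, the graph is connected.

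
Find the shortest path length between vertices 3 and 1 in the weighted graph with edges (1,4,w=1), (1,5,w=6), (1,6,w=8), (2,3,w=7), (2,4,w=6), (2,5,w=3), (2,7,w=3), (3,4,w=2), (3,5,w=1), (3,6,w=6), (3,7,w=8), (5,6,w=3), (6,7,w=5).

Step 1: Build adjacency list with weights:
  1: 4(w=1), 5(w=6), 6(w=8)
  2: 3(w=7), 4(w=6), 5(w=3), 7(w=3)
  3: 2(w=7), 4(w=2), 5(w=1), 6(w=6), 7(w=8)
  4: 1(w=1), 2(w=6), 3(w=2)
  5: 1(w=6), 2(w=3), 3(w=1), 6(w=3)
  6: 1(w=8), 3(w=6), 5(w=3), 7(w=5)
  7: 2(w=3), 3(w=8), 6(w=5)

Step 2: Apply Dijkstra's algorithm from vertex 3:
  Visit vertex 3 (distance=0)
    Update dist[2] = 7
    Update dist[4] = 2
    Update dist[5] = 1
    Update dist[6] = 6
    Update dist[7] = 8
  Visit vertex 5 (distance=1)
    Update dist[1] = 7
    Update dist[2] = 4
    Update dist[6] = 4
  Visit vertex 4 (distance=2)
    Update dist[1] = 3
  Visit vertex 1 (distance=3)

Step 3: Shortest path: 3 -> 4 -> 1
Total weight: 2 + 1 = 3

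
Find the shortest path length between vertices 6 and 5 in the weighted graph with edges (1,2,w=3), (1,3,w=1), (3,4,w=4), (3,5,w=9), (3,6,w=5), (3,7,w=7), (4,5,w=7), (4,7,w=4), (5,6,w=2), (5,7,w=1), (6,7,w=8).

Step 1: Build adjacency list with weights:
  1: 2(w=3), 3(w=1)
  2: 1(w=3)
  3: 1(w=1), 4(w=4), 5(w=9), 6(w=5), 7(w=7)
  4: 3(w=4), 5(w=7), 7(w=4)
  5: 3(w=9), 4(w=7), 6(w=2), 7(w=1)
  6: 3(w=5), 5(w=2), 7(w=8)
  7: 3(w=7), 4(w=4), 5(w=1), 6(w=8)

Step 2: Apply Dijkstra's algorithm from vertex 6:
  Visit vertex 6 (distance=0)
    Update dist[3] = 5
    Update dist[5] = 2
    Update dist[7] = 8
  Visit vertex 5 (distance=2)
    Update dist[4] = 9
    Update dist[7] = 3

Step 3: Shortest path: 6 -> 5
Total weight: 2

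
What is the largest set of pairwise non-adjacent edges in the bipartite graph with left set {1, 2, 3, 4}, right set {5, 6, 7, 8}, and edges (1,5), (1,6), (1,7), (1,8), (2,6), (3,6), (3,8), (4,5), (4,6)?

Step 1: List the neighbors of each left vertex:
  1: 5, 6, 7, 8
  2: 6
  3: 6, 8
  4: 5, 6

Step 2: Greedily match left vertices, then look for augmenting paths:
  Match 1 -- 7
  Match 2 -- 6
  Match 3 -- 8
  Match 4 -- 5
  No augmenting path remains.

Step 3: Verify this is maximum:
  Matching size 4 = min(|L|, |R|) = min(4, 4), which is an upper bound, so this matching is maximum.

Maximum matching: {(1,7), (2,6), (3,8), (4,5)}
Size: 4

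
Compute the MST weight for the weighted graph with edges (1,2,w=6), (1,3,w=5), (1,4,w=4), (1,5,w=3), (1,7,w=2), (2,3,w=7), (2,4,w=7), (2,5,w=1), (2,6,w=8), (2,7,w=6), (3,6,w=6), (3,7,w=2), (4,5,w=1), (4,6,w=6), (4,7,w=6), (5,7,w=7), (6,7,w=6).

Apply Kruskal's algorithm (sort edges by weight, add if no cycle):

Sorted edges by weight:
  (2,5) w=1
  (4,5) w=1
  (1,7) w=2
  (3,7) w=2
  (1,5) w=3
  (1,4) w=4
  (1,3) w=5
  (1,2) w=6
  (2,7) w=6
  (3,6) w=6
  (4,6) w=6
  (4,7) w=6
  (6,7) w=6
  (2,3) w=7
  (2,4) w=7
  (5,7) w=7
  (2,6) w=8

Add edge (2,5) w=1 -- no cycle. Running total: 1
Add edge (4,5) w=1 -- no cycle. Running total: 2
Add edge (1,7) w=2 -- no cycle. Running total: 4
Add edge (3,7) w=2 -- no cycle. Running total: 6
Add edge (1,5) w=3 -- no cycle. Running total: 9
Skip edge (1,4) w=4 -- would create cycle
Skip edge (1,3) w=5 -- would create cycle
Skip edge (1,2) w=6 -- would create cycle
Skip edge (2,7) w=6 -- would create cycle
Add edge (3,6) w=6 -- no cycle. Running total: 15

MST edges: (2,5,w=1), (4,5,w=1), (1,7,w=2), (3,7,w=2), (1,5,w=3), (3,6,w=6)
Total MST weight: 1 + 1 + 2 + 2 + 3 + 6 = 15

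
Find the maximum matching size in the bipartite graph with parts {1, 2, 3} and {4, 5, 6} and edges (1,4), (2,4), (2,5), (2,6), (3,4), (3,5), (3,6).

Step 1: List the neighbors of each left vertex:
  1: 4
  2: 4, 5, 6
  3: 4, 5, 6

Step 2: Greedily match left vertices, then look for augmenting paths:
  Match 1 -- 4
  Match 2 -- 5
  Match 3 -- 6
  No augmenting path remains.

Step 3: Verify this is maximum:
  Matching size 3 = min(|L|, |R|) = min(3, 3), which is an upper bound, so this matching is maximum.

Maximum matching: {(1,4), (2,5), (3,6)}
Size: 3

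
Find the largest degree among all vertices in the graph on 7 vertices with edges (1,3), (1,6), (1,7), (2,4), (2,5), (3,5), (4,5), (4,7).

Step 1: Count edges incident to each vertex:
  deg(1) = 3 (neighbors: 3, 6, 7)
  deg(2) = 2 (neighbors: 4, 5)
  deg(3) = 2 (neighbors: 1, 5)
  deg(4) = 3 (neighbors: 2, 5, 7)
  deg(5) = 3 (neighbors: 2, 3, 4)
  deg(6) = 1 (neighbors: 1)
  deg(7) = 2 (neighbors: 1, 4)

Step 2: Find maximum:
  max(3, 2, 2, 3, 3, 1, 2) = 3 (vertex 1)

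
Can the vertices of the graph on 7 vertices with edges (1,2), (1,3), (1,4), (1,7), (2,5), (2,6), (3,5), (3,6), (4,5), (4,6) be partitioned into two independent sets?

Step 1: Attempt 2-coloring using BFS:
  Start at vertex 1, assign color 0
  Color vertex 2 with color 1 (neighbor of 1)
  Color vertex 3 with color 1 (neighbor of 1)
  Color vertex 4 with color 1 (neighbor of 1)
  Color vertex 7 with color 1 (neighbor of 1)
  Color vertex 5 with color 0 (neighbor of 2)
  Color vertex 6 with color 0 (neighbor of 2)

Step 2: 2-coloring succeeded. No conflicts found.
  Set A (color 0): {1, 5, 6}
  Set B (color 1): {2, 3, 4, 7}

The graph is bipartite with partition {1, 5, 6}, {2, 3, 4, 7}.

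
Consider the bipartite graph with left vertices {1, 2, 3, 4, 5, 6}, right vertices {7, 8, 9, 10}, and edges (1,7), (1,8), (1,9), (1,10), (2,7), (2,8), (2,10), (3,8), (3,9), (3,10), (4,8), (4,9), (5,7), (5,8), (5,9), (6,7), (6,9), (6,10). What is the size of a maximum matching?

Step 1: List the neighbors of each left vertex:
  1: 7, 8, 9, 10
  2: 7, 8, 10
  3: 8, 9, 10
  4: 8, 9
  5: 7, 8, 9
  6: 7, 9, 10

Step 2: Greedily match left vertices, then look for augmenting paths:
  Match 1 -- 7
  Match 2 -- 8
  Match 3 -- 9
  Match 6 -- 10
  No augmenting path remains.

Step 3: Verify this is maximum:
  Matching size 4 = min(|L|, |R|) = min(6, 4), which is an upper bound, so this matching is maximum.

Maximum matching: {(1,7), (2,8), (3,9), (6,10)}
Size: 4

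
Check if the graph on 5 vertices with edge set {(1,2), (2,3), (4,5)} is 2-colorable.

Step 1: Attempt 2-coloring using BFS:
  Start at vertex 1, assign color 0
  Color vertex 2 with color 1 (neighbor of 1)
  Color vertex 3 with color 0 (neighbor of 2)
  Start new component at vertex 4, assign color 0
  Color vertex 5 with color 1 (neighbor of 4)

Step 2: 2-coloring succeeded. No conflicts found.
  Set A (color 0): {1, 3, 4}
  Set B (color 1): {2, 5}

The graph is bipartite with partition {1, 3, 4}, {2, 5}.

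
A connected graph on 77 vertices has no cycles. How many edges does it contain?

A tree on n vertices always has exactly n - 1 edges.
For n = 77: edges = 77 - 1 = 76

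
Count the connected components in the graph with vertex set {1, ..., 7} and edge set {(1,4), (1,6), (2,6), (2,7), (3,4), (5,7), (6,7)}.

Step 1: Build adjacency list from edges:
  1: 4, 6
  2: 6, 7
  3: 4
  4: 1, 3
  5: 7
  6: 1, 2, 7
  7: 2, 5, 6

Step 2: Run BFS/DFS from vertex 1:
  Visited: {1, 4, 6, 3, 2, 7, 5}
  Reached 7 of 7 vertices

Step 3: All 7 vertices reached from vertex 1, so the graph is connected.
Number of connected components: 1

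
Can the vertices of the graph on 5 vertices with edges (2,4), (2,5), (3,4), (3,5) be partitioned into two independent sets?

Step 1: Attempt 2-coloring using BFS:
  Start at vertex 1, assign color 0
  Start new component at vertex 2, assign color 0
  Color vertex 4 with color 1 (neighbor of 2)
  Color vertex 5 with color 1 (neighbor of 2)
  Color vertex 3 with color 0 (neighbor of 4)

Step 2: 2-coloring succeeded. No conflicts found.
  Set A (color 0): {1, 2, 3}
  Set B (color 1): {4, 5}

The graph is bipartite with partition {1, 2, 3}, {4, 5}.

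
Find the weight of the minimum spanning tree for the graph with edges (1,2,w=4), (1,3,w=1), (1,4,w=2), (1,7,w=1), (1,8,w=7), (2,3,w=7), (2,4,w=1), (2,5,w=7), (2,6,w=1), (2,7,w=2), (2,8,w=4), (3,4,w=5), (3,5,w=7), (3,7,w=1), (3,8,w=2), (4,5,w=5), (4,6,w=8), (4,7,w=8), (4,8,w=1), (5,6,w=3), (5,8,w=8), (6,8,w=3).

Apply Kruskal's algorithm (sort edges by weight, add if no cycle):

Sorted edges by weight:
  (1,7) w=1
  (1,3) w=1
  (2,4) w=1
  (2,6) w=1
  (3,7) w=1
  (4,8) w=1
  (1,4) w=2
  (2,7) w=2
  (3,8) w=2
  (5,6) w=3
  (6,8) w=3
  (1,2) w=4
  (2,8) w=4
  (3,4) w=5
  (4,5) w=5
  (1,8) w=7
  (2,3) w=7
  (2,5) w=7
  (3,5) w=7
  (4,6) w=8
  (4,7) w=8
  (5,8) w=8

Add edge (1,7) w=1 -- no cycle. Running total: 1
Add edge (1,3) w=1 -- no cycle. Running total: 2
Add edge (2,4) w=1 -- no cycle. Running total: 3
Add edge (2,6) w=1 -- no cycle. Running total: 4
Skip edge (3,7) w=1 -- would create cycle
Add edge (4,8) w=1 -- no cycle. Running total: 5
Add edge (1,4) w=2 -- no cycle. Running total: 7
Skip edge (2,7) w=2 -- would create cycle
Skip edge (3,8) w=2 -- would create cycle
Add edge (5,6) w=3 -- no cycle. Running total: 10

MST edges: (1,7,w=1), (1,3,w=1), (2,4,w=1), (2,6,w=1), (4,8,w=1), (1,4,w=2), (5,6,w=3)
Total MST weight: 1 + 1 + 1 + 1 + 1 + 2 + 3 = 10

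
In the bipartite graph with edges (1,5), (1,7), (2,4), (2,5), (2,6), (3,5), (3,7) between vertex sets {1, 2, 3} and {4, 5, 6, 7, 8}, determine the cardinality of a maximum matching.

Step 1: List the neighbors of each left vertex:
  1: 5, 7
  2: 4, 5, 6
  3: 5, 7

Step 2: Greedily match left vertices, then look for augmenting paths:
  Match 1 -- 5
  Match 2 -- 4
  Match 3 -- 7
  No augmenting path remains.

Step 3: Verify this is maximum:
  Matching size 3 = min(|L|, |R|) = min(3, 5), which is an upper bound, so this matching is maximum.

Maximum matching: {(1,5), (2,4), (3,7)}
Size: 3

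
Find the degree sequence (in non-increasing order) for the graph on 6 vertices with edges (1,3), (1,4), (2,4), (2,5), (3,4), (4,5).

Step 1: Count edges incident to each vertex:
  deg(1) = 2 (neighbors: 3, 4)
  deg(2) = 2 (neighbors: 4, 5)
  deg(3) = 2 (neighbors: 1, 4)
  deg(4) = 4 (neighbors: 1, 2, 3, 5)
  deg(5) = 2 (neighbors: 2, 4)
  deg(6) = 0 (neighbors: none)

Step 2: Sort degrees in non-increasing order:
  Degrees: [2, 2, 2, 4, 2, 0] -> sorted: [4, 2, 2, 2, 2, 0]

Degree sequence: [4, 2, 2, 2, 2, 0]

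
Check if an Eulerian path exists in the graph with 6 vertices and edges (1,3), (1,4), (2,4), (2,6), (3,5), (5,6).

Step 1: Find the degree of each vertex:
  deg(1) = 2
  deg(2) = 2
  deg(3) = 2
  deg(4) = 2
  deg(5) = 2
  deg(6) = 2

Step 2: Count vertices with odd degree:
  All vertices have even degree (0 odd-degree vertices)

Step 3: Apply Euler's theorem:
  - Eulerian circuit exists iff graph is connected and all vertices have even degree
  - Eulerian path exists iff graph is connected and has 0 or 2 odd-degree vertices

Graph is connected with 0 odd-degree vertices.
Both Eulerian circuit and Eulerian path exist.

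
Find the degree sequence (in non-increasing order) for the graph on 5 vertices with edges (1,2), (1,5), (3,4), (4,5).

Step 1: Count edges incident to each vertex:
  deg(1) = 2 (neighbors: 2, 5)
  deg(2) = 1 (neighbors: 1)
  deg(3) = 1 (neighbors: 4)
  deg(4) = 2 (neighbors: 3, 5)
  deg(5) = 2 (neighbors: 1, 4)

Step 2: Sort degrees in non-increasing order:
  Degrees: [2, 1, 1, 2, 2] -> sorted: [2, 2, 2, 1, 1]

Degree sequence: [2, 2, 2, 1, 1]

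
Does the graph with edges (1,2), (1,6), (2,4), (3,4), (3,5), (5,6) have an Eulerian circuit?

Step 1: Find the degree of each vertex:
  deg(1) = 2
  deg(2) = 2
  deg(3) = 2
  deg(4) = 2
  deg(5) = 2
  deg(6) = 2

Step 2: Count vertices with odd degree:
  All vertices have even degree (0 odd-degree vertices)

Step 3: Apply Euler's theorem:
  - Eulerian circuit exists iff graph is connected and all vertices have even degree
  - Eulerian path exists iff graph is connected and has 0 or 2 odd-degree vertices

Graph is connected with 0 odd-degree vertices.
Both Eulerian circuit and Eulerian path exist.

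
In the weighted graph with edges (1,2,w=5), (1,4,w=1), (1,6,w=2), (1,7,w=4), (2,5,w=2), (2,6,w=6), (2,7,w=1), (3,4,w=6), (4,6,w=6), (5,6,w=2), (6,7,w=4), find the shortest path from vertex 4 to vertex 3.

Step 1: Build adjacency list with weights:
  1: 2(w=5), 4(w=1), 6(w=2), 7(w=4)
  2: 1(w=5), 5(w=2), 6(w=6), 7(w=1)
  3: 4(w=6)
  4: 1(w=1), 3(w=6), 6(w=6)
  5: 2(w=2), 6(w=2)
  6: 1(w=2), 2(w=6), 4(w=6), 5(w=2), 7(w=4)
  7: 1(w=4), 2(w=1), 6(w=4)

Step 2: Apply Dijkstra's algorithm from vertex 4:
  Visit vertex 4 (distance=0)
    Update dist[1] = 1
    Update dist[3] = 6
    Update dist[6] = 6
  Visit vertex 1 (distance=1)
    Update dist[2] = 6
    Update dist[6] = 3
    Update dist[7] = 5
  Visit vertex 6 (distance=3)
    Update dist[5] = 5
  Visit vertex 5 (distance=5)
  Visit vertex 7 (distance=5)
  Visit vertex 2 (distance=6)
  Visit vertex 3 (distance=6)

Step 3: Shortest path: 4 -> 3
Total weight: 6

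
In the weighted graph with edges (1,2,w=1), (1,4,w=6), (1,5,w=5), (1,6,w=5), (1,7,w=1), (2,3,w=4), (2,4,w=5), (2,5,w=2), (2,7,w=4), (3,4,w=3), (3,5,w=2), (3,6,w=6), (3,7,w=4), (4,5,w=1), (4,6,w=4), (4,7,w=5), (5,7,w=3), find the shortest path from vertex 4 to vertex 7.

Step 1: Build adjacency list with weights:
  1: 2(w=1), 4(w=6), 5(w=5), 6(w=5), 7(w=1)
  2: 1(w=1), 3(w=4), 4(w=5), 5(w=2), 7(w=4)
  3: 2(w=4), 4(w=3), 5(w=2), 6(w=6), 7(w=4)
  4: 1(w=6), 2(w=5), 3(w=3), 5(w=1), 6(w=4), 7(w=5)
  5: 1(w=5), 2(w=2), 3(w=2), 4(w=1), 7(w=3)
  6: 1(w=5), 3(w=6), 4(w=4)
  7: 1(w=1), 2(w=4), 3(w=4), 4(w=5), 5(w=3)

Step 2: Apply Dijkstra's algorithm from vertex 4:
  Visit vertex 4 (distance=0)
    Update dist[1] = 6
    Update dist[2] = 5
    Update dist[3] = 3
    Update dist[5] = 1
    Update dist[6] = 4
    Update dist[7] = 5
  Visit vertex 5 (distance=1)
    Update dist[2] = 3
    Update dist[7] = 4
  Visit vertex 2 (distance=3)
    Update dist[1] = 4
  Visit vertex 3 (distance=3)
  Visit vertex 1 (distance=4)
  Visit vertex 6 (distance=4)
  Visit vertex 7 (distance=4)

Step 3: Shortest path: 4 -> 5 -> 7
Total weight: 1 + 3 = 4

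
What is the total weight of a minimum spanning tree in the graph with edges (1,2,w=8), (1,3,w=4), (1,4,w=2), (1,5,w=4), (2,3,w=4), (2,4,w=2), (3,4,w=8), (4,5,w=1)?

Apply Kruskal's algorithm (sort edges by weight, add if no cycle):

Sorted edges by weight:
  (4,5) w=1
  (1,4) w=2
  (2,4) w=2
  (1,5) w=4
  (1,3) w=4
  (2,3) w=4
  (1,2) w=8
  (3,4) w=8

Add edge (4,5) w=1 -- no cycle. Running total: 1
Add edge (1,4) w=2 -- no cycle. Running total: 3
Add edge (2,4) w=2 -- no cycle. Running total: 5
Skip edge (1,5) w=4 -- would create cycle
Add edge (1,3) w=4 -- no cycle. Running total: 9

MST edges: (4,5,w=1), (1,4,w=2), (2,4,w=2), (1,3,w=4)
Total MST weight: 1 + 2 + 2 + 4 = 9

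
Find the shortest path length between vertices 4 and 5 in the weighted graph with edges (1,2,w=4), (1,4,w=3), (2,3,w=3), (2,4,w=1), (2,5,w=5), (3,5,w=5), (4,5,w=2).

Step 1: Build adjacency list with weights:
  1: 2(w=4), 4(w=3)
  2: 1(w=4), 3(w=3), 4(w=1), 5(w=5)
  3: 2(w=3), 5(w=5)
  4: 1(w=3), 2(w=1), 5(w=2)
  5: 2(w=5), 3(w=5), 4(w=2)

Step 2: Apply Dijkstra's algorithm from vertex 4:
  Visit vertex 4 (distance=0)
    Update dist[1] = 3
    Update dist[2] = 1
    Update dist[5] = 2
  Visit vertex 2 (distance=1)
    Update dist[3] = 4
  Visit vertex 5 (distance=2)

Step 3: Shortest path: 4 -> 5
Total weight: 2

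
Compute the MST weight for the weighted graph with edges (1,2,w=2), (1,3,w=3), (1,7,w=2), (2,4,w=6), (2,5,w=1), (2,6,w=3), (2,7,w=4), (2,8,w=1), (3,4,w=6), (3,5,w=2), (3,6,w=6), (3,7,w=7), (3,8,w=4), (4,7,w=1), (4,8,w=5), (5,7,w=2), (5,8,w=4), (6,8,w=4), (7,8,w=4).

Apply Kruskal's algorithm (sort edges by weight, add if no cycle):

Sorted edges by weight:
  (2,5) w=1
  (2,8) w=1
  (4,7) w=1
  (1,2) w=2
  (1,7) w=2
  (3,5) w=2
  (5,7) w=2
  (1,3) w=3
  (2,6) w=3
  (2,7) w=4
  (3,8) w=4
  (5,8) w=4
  (6,8) w=4
  (7,8) w=4
  (4,8) w=5
  (2,4) w=6
  (3,4) w=6
  (3,6) w=6
  (3,7) w=7

Add edge (2,5) w=1 -- no cycle. Running total: 1
Add edge (2,8) w=1 -- no cycle. Running total: 2
Add edge (4,7) w=1 -- no cycle. Running total: 3
Add edge (1,2) w=2 -- no cycle. Running total: 5
Add edge (1,7) w=2 -- no cycle. Running total: 7
Add edge (3,5) w=2 -- no cycle. Running total: 9
Skip edge (5,7) w=2 -- would create cycle
Skip edge (1,3) w=3 -- would create cycle
Add edge (2,6) w=3 -- no cycle. Running total: 12

MST edges: (2,5,w=1), (2,8,w=1), (4,7,w=1), (1,2,w=2), (1,7,w=2), (3,5,w=2), (2,6,w=3)
Total MST weight: 1 + 1 + 1 + 2 + 2 + 2 + 3 = 12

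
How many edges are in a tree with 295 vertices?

A tree on n vertices always has exactly n - 1 edges.
For n = 295: edges = 295 - 1 = 294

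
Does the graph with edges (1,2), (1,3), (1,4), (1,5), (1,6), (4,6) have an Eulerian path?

Step 1: Find the degree of each vertex:
  deg(1) = 5
  deg(2) = 1
  deg(3) = 1
  deg(4) = 2
  deg(5) = 1
  deg(6) = 2

Step 2: Count vertices with odd degree:
  Odd-degree vertices: 1, 2, 3, 5 (4 total)

Step 3: Apply Euler's theorem:
  - Eulerian circuit exists iff graph is connected and all vertices have even degree
  - Eulerian path exists iff graph is connected and has 0 or 2 odd-degree vertices

Graph has 4 odd-degree vertices (need 0 or 2).
Neither Eulerian path nor Eulerian circuit exists.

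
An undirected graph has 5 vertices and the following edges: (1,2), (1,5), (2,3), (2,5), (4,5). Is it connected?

Step 1: Build adjacency list from edges:
  1: 2, 5
  2: 1, 3, 5
  3: 2
  4: 5
  5: 1, 2, 4

Step 2: Run BFS/DFS from vertex 1:
  Visited: {1, 2, 5, 3, 4}
  Reached 5 of 5 vertices

Step 3: All 5 vertices reached from vertex 1, so the graph is connected.
Answer: Yes, the graph is connected.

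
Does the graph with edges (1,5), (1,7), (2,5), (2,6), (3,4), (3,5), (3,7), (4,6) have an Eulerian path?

Step 1: Find the degree of each vertex:
  deg(1) = 2
  deg(2) = 2
  deg(3) = 3
  deg(4) = 2
  deg(5) = 3
  deg(6) = 2
  deg(7) = 2

Step 2: Count vertices with odd degree:
  Odd-degree vertices: 3, 5 (2 total)

Step 3: Apply Euler's theorem:
  - Eulerian circuit exists iff graph is connected and all vertices have even degree
  - Eulerian path exists iff graph is connected and has 0 or 2 odd-degree vertices

Graph is connected with exactly 2 odd-degree vertices (3, 5).
Eulerian path exists (starting and ending at the odd-degree vertices), but no Eulerian circuit.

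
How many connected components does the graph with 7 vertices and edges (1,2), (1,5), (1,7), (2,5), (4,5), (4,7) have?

Step 1: Build adjacency list from edges:
  1: 2, 5, 7
  2: 1, 5
  3: (none)
  4: 5, 7
  5: 1, 2, 4
  6: (none)
  7: 1, 4

Step 2: Run BFS/DFS from vertex 1:
  Visited: {1, 2, 5, 7, 4}
  Reached 5 of 7 vertices

Step 3: Only 5 of 7 vertices reached. Graph is disconnected.
Connected components: {1, 2, 4, 5, 7}, {3}, {6}
Number of connected components: 3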